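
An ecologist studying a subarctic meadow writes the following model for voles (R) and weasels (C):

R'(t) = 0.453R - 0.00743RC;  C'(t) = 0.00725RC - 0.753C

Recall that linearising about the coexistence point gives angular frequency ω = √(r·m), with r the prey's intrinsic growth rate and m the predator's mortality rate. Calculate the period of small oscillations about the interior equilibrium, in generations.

Here r = 0.453 and m = 0.753, so r·m = 0.341.
ω = √0.341 = 0.584 per generation, hence T = 2π/ω ≈ 10.8 generations.

T ≈ 10.8 generations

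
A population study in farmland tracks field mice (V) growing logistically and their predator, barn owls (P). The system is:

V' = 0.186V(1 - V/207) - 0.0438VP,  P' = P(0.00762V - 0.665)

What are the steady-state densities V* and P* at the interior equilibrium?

V* ≈ 87.3, P* ≈ 2.46

From dP/dt = 0 with P > 0: 0.00762V* = 0.665, so V* = 87.3.
Substitute into dV/dt = 0: 0.186(1 - 87.3/207) = 0.0438P*.
The bracket is 0.578, giving P* = 0.108/0.0438 = 2.46.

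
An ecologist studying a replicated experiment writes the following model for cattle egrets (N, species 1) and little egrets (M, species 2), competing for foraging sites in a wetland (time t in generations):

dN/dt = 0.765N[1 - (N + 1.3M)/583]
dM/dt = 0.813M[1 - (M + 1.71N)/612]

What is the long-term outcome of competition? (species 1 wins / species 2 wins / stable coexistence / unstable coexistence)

unstable coexistence (outcome depends on initial conditions)

Compare the nullcline intercepts: K1/α12 = 583/1.3 = 448 < K2 = 612; K2/α21 = 612/1.71 = 358 < K1 = 583.
Since both are reversed, neither can invade when rare; the interior point is a saddle.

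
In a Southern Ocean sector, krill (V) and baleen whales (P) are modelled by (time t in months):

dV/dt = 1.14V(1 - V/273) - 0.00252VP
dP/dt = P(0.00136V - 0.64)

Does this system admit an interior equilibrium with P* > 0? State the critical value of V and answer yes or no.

Threshold V = 471; K < 471, so no, the predator goes extinct.

The predator equation gives dP/dt > 0 only when V > 0.64/0.00136 = 471.
Without the predator, V → K = 273. Since 273 < 471, the predator cannot invade.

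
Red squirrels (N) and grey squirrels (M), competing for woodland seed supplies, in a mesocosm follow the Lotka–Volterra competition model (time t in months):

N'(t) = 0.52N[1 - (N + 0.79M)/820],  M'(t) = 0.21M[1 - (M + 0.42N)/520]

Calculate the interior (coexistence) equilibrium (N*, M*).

Setting both brackets to zero gives the nullclines N + 0.79M = 820 and 0.42N + M = 520.
Substituting M = 520 - 0.42N into the first: N(1 - 0.79·0.42) = 820 - 0.79·520.
So N* = 409/0.668 = 612, and then M* = 520 - 0.42·612 = 263.

N* ≈ 612, M* ≈ 263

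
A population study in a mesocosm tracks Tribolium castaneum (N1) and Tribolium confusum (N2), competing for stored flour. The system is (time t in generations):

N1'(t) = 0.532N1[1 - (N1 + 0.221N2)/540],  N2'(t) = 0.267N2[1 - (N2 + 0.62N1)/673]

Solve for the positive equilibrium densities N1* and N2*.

Setting both brackets to zero gives the nullclines N1 + 0.221N2 = 540 and 0.62N1 + N2 = 673.
Substituting N2 = 673 - 0.62N1 into the first: N1(1 - 0.221·0.62) = 540 - 0.221·673.
So N1* = 391/0.863 = 453, and then N2* = 673 - 0.62·453 = 392.

N1* ≈ 453, N2* ≈ 392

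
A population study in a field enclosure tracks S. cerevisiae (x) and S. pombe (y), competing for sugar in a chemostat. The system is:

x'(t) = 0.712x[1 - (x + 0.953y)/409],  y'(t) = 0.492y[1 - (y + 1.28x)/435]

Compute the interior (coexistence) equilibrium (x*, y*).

Setting both brackets to zero gives the nullclines x + 0.953y = 409 and 1.28x + y = 435.
Substituting y = 435 - 1.28x into the first: x(1 - 0.953·1.28) = 409 - 0.953·435.
So x* = -5.56/-0.22 = 25.3, and then y* = 435 - 1.28·25.3 = 403.

x* ≈ 25.3, y* ≈ 403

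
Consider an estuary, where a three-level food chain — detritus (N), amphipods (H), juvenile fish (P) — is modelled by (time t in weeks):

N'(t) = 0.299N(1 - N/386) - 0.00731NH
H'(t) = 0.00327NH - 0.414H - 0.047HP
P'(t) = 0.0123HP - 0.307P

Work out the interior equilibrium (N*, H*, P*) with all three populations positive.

N* ≈ 150, H* ≈ 25, P* ≈ 1.66

From dP/dt = 0: 0.0123H* = 0.307, so H* = 25.
From dN/dt = 0: 0.299(1 - N*/386) = 0.00731·25, giving N* = 386·(1 - 0.61) = 150.
From dH/dt = 0: 0.00327·150 - 0.414 = 0.047P*, so P* = 0.078/0.047 = 1.66.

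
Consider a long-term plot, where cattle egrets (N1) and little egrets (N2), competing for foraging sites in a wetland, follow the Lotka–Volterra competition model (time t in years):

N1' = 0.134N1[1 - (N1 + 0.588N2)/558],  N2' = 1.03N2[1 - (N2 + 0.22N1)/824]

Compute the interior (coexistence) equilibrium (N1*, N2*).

N1* ≈ 84.4, N2* ≈ 805

Setting both brackets to zero gives the nullclines N1 + 0.588N2 = 558 and 0.22N1 + N2 = 824.
Substituting N2 = 824 - 0.22N1 into the first: N1(1 - 0.588·0.22) = 558 - 0.588·824.
So N1* = 73.5/0.871 = 84.4, and then N2* = 824 - 0.22·84.4 = 805.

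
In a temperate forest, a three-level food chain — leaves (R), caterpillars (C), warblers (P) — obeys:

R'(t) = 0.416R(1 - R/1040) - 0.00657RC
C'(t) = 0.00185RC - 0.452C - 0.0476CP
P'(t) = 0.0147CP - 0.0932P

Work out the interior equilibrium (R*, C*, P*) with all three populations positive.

From dP/dt = 0: 0.0147C* = 0.0932, so C* = 6.34.
From dR/dt = 0: 0.416(1 - R*/1040) = 0.00657·6.34, giving R* = 1040·(1 - 0.1) = 936.
From dC/dt = 0: 0.00185·936 - 0.452 = 0.0476P*, so P* = 1.28/0.0476 = 26.9.

R* ≈ 936, C* ≈ 6.34, P* ≈ 26.9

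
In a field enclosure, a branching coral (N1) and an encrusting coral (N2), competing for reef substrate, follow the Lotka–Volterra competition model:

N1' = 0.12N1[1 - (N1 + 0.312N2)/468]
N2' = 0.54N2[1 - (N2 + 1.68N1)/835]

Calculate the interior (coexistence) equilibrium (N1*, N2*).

Setting both brackets to zero gives the nullclines N1 + 0.312N2 = 468 and 1.68N1 + N2 = 835.
Substituting N2 = 835 - 1.68N1 into the first: N1(1 - 0.312·1.68) = 468 - 0.312·835.
So N1* = 207/0.476 = 436, and then N2* = 835 - 1.68·436 = 102.

N1* ≈ 436, N2* ≈ 102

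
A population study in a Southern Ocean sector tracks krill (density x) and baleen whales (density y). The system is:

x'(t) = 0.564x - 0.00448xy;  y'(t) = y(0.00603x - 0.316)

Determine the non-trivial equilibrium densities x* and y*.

x* ≈ 52.4, y* ≈ 126

Set dy/dt = 0 with y > 0: 0.00603x - 0.316 = 0, so x* = 0.316/0.00603 = 52.4.
Set dx/dt = 0 with x > 0: 0.564 - 0.00448y = 0, so y* = 0.564/0.00448 = 126.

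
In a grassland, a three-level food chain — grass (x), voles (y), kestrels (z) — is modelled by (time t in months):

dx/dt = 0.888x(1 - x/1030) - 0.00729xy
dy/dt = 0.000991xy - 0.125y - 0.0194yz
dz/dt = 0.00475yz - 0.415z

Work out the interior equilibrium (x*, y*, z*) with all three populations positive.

From dz/dt = 0: 0.00475y* = 0.415, so y* = 87.4.
From dx/dt = 0: 0.888(1 - x*/1030) = 0.00729·87.4, giving x* = 1030·(1 - 0.717) = 291.
From dy/dt = 0: 0.000991·291 - 0.125 = 0.0194z*, so z* = 0.164/0.0194 = 8.43.

x* ≈ 291, y* ≈ 87.4, z* ≈ 8.43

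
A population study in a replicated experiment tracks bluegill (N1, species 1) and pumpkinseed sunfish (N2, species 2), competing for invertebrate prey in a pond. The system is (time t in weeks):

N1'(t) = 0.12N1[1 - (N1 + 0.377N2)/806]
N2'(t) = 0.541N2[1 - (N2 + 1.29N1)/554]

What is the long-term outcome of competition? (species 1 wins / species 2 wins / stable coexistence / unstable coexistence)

species 1 excludes species 2

Compare the nullcline intercepts: K1/α12 = 806/0.377 = 2140 > K2 = 554; K2/α21 = 554/1.29 = 429 < K1 = 806.
Since the inequalities point opposite ways, species 1 can invade but species 2 cannot.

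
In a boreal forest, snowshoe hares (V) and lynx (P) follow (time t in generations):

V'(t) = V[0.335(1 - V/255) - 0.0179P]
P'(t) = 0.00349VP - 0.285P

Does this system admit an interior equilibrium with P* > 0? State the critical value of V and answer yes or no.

Threshold V = 81.7; K > 81.7, so yes, the predator persists.

The predator equation gives dP/dt > 0 only when V > 0.285/0.00349 = 81.7.
Without the predator, V → K = 255. Since 255 > 81.7, the predator can invade and persist.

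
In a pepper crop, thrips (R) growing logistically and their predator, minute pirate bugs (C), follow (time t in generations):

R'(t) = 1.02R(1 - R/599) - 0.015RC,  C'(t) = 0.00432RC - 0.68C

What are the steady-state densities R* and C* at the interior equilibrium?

From dC/dt = 0 with C > 0: 0.00432R* = 0.68, so R* = 157.
Substitute into dR/dt = 0: 1.02(1 - 157/599) = 0.015C*.
The bracket is 0.737, giving C* = 0.752/0.015 = 50.1.

R* ≈ 157, C* ≈ 50.1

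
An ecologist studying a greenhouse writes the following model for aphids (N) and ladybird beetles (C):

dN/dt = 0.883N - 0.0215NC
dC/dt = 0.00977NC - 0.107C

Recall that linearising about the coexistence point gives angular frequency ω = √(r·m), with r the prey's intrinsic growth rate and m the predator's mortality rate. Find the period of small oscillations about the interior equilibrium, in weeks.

T ≈ 20.4 weeks

Here r = 0.883 and m = 0.107, so r·m = 0.0945.
ω = √0.0945 = 0.307 per week, hence T = 2π/ω ≈ 20.4 weeks.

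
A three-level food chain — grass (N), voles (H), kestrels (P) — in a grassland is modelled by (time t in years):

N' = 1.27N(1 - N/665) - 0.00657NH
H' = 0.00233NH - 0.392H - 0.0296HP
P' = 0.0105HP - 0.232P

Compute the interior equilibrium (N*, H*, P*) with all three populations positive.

N* ≈ 589, H* ≈ 22.1, P* ≈ 33.1

From dP/dt = 0: 0.0105H* = 0.232, so H* = 22.1.
From dN/dt = 0: 1.27(1 - N*/665) = 0.00657·22.1, giving N* = 665·(1 - 0.114) = 589.
From dH/dt = 0: 0.00233·589 - 0.392 = 0.0296P*, so P* = 0.98/0.0296 = 33.1.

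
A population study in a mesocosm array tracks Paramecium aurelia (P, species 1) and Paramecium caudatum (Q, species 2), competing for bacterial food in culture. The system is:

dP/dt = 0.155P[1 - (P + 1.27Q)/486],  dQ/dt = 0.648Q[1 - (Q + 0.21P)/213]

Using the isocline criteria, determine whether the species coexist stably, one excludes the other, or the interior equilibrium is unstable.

stable coexistence

Compare the nullcline intercepts: K1/α12 = 486/1.27 = 383 > K2 = 213; K2/α21 = 213/0.21 = 1010 > K1 = 486.
Since both inequalities hold, each species can invade when rare, so the interior equilibrium is stable.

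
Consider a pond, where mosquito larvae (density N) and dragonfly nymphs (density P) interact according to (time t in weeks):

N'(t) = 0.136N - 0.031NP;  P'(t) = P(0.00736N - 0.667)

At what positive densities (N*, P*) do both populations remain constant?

Set dP/dt = 0 with P > 0: 0.00736N - 0.667 = 0, so N* = 0.667/0.00736 = 90.6.
Set dN/dt = 0 with N > 0: 0.136 - 0.031P = 0, so P* = 0.136/0.031 = 4.39.

N* ≈ 90.6, P* ≈ 4.39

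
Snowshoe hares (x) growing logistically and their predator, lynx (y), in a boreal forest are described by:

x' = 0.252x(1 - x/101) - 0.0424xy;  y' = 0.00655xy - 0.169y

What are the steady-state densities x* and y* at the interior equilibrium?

From dy/dt = 0 with y > 0: 0.00655x* = 0.169, so x* = 25.8.
Substitute into dx/dt = 0: 0.252(1 - 25.8/101) = 0.0424y*.
The bracket is 0.745, giving y* = 0.188/0.0424 = 4.43.

x* ≈ 25.8, y* ≈ 4.43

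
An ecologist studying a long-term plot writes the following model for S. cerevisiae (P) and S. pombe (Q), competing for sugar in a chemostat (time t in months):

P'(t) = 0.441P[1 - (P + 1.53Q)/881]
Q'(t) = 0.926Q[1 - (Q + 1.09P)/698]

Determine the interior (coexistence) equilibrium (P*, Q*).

P* ≈ 280, Q* ≈ 393

Setting both brackets to zero gives the nullclines P + 1.53Q = 881 and 1.09P + Q = 698.
Substituting Q = 698 - 1.09P into the first: P(1 - 1.53·1.09) = 881 - 1.53·698.
So P* = -187/-0.668 = 280, and then Q* = 698 - 1.09·280 = 393.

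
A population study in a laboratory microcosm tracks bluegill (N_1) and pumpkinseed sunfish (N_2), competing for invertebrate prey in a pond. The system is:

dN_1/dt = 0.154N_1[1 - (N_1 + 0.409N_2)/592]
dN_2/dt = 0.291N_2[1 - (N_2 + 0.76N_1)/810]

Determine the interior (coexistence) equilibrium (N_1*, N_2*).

N_1* ≈ 378, N_2* ≈ 522

Setting both brackets to zero gives the nullclines N_1 + 0.409N_2 = 592 and 0.76N_1 + N_2 = 810.
Substituting N_2 = 810 - 0.76N_1 into the first: N_1(1 - 0.409·0.76) = 592 - 0.409·810.
So N_1* = 261/0.689 = 378, and then N_2* = 810 - 0.76·378 = 522.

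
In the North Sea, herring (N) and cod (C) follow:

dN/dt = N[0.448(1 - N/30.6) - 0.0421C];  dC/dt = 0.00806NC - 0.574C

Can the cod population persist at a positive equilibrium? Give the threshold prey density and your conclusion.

Threshold N = 71.2; K < 71.2, so no, the predator goes extinct.

The predator equation gives dC/dt > 0 only when N > 0.574/0.00806 = 71.2.
Without the predator, N → K = 30.6. Since 30.6 < 71.2, the predator cannot invade.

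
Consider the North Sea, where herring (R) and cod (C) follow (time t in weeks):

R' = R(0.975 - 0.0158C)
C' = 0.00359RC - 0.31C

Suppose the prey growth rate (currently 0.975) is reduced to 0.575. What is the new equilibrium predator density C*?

C* ≈ 36.4

At the interior fixed point, setting dR/dt = 0 with R > 0 fixes C* = (prey growth rate)/(RC coefficient) — independent of the other coefficients.
With the change, C* = 0.575/0.0158 = 36.4; it falls from 61.7.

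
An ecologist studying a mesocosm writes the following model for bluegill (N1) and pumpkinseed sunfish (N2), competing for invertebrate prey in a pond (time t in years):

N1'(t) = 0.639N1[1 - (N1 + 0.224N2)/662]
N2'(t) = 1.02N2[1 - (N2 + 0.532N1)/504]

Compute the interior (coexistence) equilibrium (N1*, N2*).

Setting both brackets to zero gives the nullclines N1 + 0.224N2 = 662 and 0.532N1 + N2 = 504.
Substituting N2 = 504 - 0.532N1 into the first: N1(1 - 0.224·0.532) = 662 - 0.224·504.
So N1* = 549/0.881 = 623, and then N2* = 504 - 0.532·623 = 172.

N1* ≈ 623, N2* ≈ 172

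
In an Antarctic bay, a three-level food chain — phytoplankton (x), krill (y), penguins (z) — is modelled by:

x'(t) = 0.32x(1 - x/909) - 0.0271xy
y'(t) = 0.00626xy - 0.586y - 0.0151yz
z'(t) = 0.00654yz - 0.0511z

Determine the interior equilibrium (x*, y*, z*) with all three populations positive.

From dz/dt = 0: 0.00654y* = 0.0511, so y* = 7.81.
From dx/dt = 0: 0.32(1 - x*/909) = 0.0271·7.81, giving x* = 909·(1 - 0.662) = 308.
From dy/dt = 0: 0.00626·308 - 0.586 = 0.0151z*, so z* = 1.34/0.0151 = 88.7.

x* ≈ 308, y* ≈ 7.81, z* ≈ 88.7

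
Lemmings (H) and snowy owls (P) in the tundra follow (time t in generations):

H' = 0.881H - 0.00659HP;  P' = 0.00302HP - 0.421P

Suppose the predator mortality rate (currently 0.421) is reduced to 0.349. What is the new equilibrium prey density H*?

H* ≈ 116

At the interior fixed point, setting dP/dt = 0 with P > 0 fixes H* = (predator death rate)/(HP coefficient) — independent of the other coefficients.
With the change, H* = 0.349/0.00302 = 116; it falls from 139.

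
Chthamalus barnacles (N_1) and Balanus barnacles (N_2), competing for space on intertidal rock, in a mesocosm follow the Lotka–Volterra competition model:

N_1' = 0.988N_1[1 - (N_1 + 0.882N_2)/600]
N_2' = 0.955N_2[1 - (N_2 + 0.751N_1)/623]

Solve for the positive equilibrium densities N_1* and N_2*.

N_1* ≈ 150, N_2* ≈ 511

Setting both brackets to zero gives the nullclines N_1 + 0.882N_2 = 600 and 0.751N_1 + N_2 = 623.
Substituting N_2 = 623 - 0.751N_1 into the first: N_1(1 - 0.882·0.751) = 600 - 0.882·623.
So N_1* = 50.5/0.338 = 150, and then N_2* = 623 - 0.751·150 = 511.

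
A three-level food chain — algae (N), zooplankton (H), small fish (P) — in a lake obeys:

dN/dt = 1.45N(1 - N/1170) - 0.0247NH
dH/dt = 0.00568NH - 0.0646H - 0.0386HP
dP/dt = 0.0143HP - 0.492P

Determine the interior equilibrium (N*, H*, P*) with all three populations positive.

From dP/dt = 0: 0.0143H* = 0.492, so H* = 34.4.
From dN/dt = 0: 1.45(1 - N*/1170) = 0.0247·34.4, giving N* = 1170·(1 - 0.586) = 484.
From dH/dt = 0: 0.00568·484 - 0.0646 = 0.0386P*, so P* = 2.69/0.0386 = 69.6.

N* ≈ 484, H* ≈ 34.4, P* ≈ 69.6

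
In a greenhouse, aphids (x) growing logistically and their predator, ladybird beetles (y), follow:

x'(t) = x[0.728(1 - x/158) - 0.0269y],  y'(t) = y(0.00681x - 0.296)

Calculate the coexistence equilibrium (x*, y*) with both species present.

From dy/dt = 0 with y > 0: 0.00681x* = 0.296, so x* = 43.5.
Substitute into dx/dt = 0: 0.728(1 - 43.5/158) = 0.0269y*.
The bracket is 0.725, giving y* = 0.528/0.0269 = 19.6.

x* ≈ 43.5, y* ≈ 19.6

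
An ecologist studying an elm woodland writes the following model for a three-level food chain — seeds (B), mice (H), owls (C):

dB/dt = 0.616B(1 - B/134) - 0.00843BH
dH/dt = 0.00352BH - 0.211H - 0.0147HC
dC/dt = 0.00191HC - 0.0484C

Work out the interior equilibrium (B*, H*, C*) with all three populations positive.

B* ≈ 87.5, H* ≈ 25.3, C* ≈ 6.61

From dC/dt = 0: 0.00191H* = 0.0484, so H* = 25.3.
From dB/dt = 0: 0.616(1 - B*/134) = 0.00843·25.3, giving B* = 134·(1 - 0.347) = 87.5.
From dH/dt = 0: 0.00352·87.5 - 0.211 = 0.0147C*, so C* = 0.0971/0.0147 = 6.61.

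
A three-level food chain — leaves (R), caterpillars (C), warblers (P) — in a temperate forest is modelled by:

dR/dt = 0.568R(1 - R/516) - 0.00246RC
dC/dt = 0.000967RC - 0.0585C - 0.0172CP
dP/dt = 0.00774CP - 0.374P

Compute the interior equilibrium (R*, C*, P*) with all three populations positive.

From dP/dt = 0: 0.00774C* = 0.374, so C* = 48.3.
From dR/dt = 0: 0.568(1 - R*/516) = 0.00246·48.3, giving R* = 516·(1 - 0.209) = 408.
From dC/dt = 0: 0.000967·408 - 0.0585 = 0.0172P*, so P* = 0.336/0.0172 = 19.5.

R* ≈ 408, C* ≈ 48.3, P* ≈ 19.5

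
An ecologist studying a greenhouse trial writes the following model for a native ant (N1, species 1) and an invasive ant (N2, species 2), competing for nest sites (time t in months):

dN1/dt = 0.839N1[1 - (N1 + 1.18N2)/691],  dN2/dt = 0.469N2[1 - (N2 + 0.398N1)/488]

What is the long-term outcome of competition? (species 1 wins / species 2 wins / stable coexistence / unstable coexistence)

stable coexistence

Compare the nullcline intercepts: K1/α12 = 691/1.18 = 586 > K2 = 488; K2/α21 = 488/0.398 = 1230 > K1 = 691.
Since both inequalities hold, each species can invade when rare, so the interior equilibrium is stable.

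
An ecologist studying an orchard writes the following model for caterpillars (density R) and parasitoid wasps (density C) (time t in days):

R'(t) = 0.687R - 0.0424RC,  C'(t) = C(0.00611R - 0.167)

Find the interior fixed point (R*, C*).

Set dC/dt = 0 with C > 0: 0.00611R - 0.167 = 0, so R* = 0.167/0.00611 = 27.3.
Set dR/dt = 0 with R > 0: 0.687 - 0.0424C = 0, so C* = 0.687/0.0424 = 16.2.

R* ≈ 27.3, C* ≈ 16.2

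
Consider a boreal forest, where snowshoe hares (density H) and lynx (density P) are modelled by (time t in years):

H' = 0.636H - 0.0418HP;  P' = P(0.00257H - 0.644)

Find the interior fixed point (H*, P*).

H* ≈ 251, P* ≈ 15.2

Set dP/dt = 0 with P > 0: 0.00257H - 0.644 = 0, so H* = 0.644/0.00257 = 251.
Set dH/dt = 0 with H > 0: 0.636 - 0.0418P = 0, so P* = 0.636/0.0418 = 15.2.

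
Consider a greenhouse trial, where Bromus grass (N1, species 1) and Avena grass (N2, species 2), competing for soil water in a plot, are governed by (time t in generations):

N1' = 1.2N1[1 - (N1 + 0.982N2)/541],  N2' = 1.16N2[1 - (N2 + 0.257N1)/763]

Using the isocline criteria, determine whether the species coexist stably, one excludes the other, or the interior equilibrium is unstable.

species 2 excludes species 1

Compare the nullcline intercepts: K1/α12 = 541/0.982 = 551 < K2 = 763; K2/α21 = 763/0.257 = 2970 > K1 = 541.
Since the inequalities point opposite ways, species 2 can invade but species 1 cannot.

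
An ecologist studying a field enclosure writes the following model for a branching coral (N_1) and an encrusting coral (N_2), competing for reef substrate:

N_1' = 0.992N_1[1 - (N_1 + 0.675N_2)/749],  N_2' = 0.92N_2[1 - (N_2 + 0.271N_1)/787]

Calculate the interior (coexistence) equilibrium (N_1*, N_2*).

Setting both brackets to zero gives the nullclines N_1 + 0.675N_2 = 749 and 0.271N_1 + N_2 = 787.
Substituting N_2 = 787 - 0.271N_1 into the first: N_1(1 - 0.675·0.271) = 749 - 0.675·787.
So N_1* = 218/0.817 = 267, and then N_2* = 787 - 0.271·267 = 715.

N_1* ≈ 267, N_2* ≈ 715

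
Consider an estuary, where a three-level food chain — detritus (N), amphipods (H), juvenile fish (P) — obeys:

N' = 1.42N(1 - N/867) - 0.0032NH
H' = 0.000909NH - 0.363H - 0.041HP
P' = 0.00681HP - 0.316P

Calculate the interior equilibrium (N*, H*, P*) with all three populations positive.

N* ≈ 776, H* ≈ 46.4, P* ≈ 8.36

From dP/dt = 0: 0.00681H* = 0.316, so H* = 46.4.
From dN/dt = 0: 1.42(1 - N*/867) = 0.0032·46.4, giving N* = 867·(1 - 0.105) = 776.
From dH/dt = 0: 0.000909·776 - 0.363 = 0.041P*, so P* = 0.343/0.041 = 8.36.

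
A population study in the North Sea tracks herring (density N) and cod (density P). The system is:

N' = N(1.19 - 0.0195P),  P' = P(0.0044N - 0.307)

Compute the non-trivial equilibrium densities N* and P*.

Set dP/dt = 0 with P > 0: 0.0044N - 0.307 = 0, so N* = 0.307/0.0044 = 69.8.
Set dN/dt = 0 with N > 0: 1.19 - 0.0195P = 0, so P* = 1.19/0.0195 = 61.

N* ≈ 69.8, P* ≈ 61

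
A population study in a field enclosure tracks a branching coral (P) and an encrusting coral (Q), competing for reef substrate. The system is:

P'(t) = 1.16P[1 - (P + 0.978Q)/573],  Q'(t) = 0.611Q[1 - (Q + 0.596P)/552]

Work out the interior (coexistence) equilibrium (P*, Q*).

Setting both brackets to zero gives the nullclines P + 0.978Q = 573 and 0.596P + Q = 552.
Substituting Q = 552 - 0.596P into the first: P(1 - 0.978·0.596) = 573 - 0.978·552.
So P* = 33.1/0.417 = 79.5, and then Q* = 552 - 0.596·79.5 = 505.

P* ≈ 79.5, Q* ≈ 505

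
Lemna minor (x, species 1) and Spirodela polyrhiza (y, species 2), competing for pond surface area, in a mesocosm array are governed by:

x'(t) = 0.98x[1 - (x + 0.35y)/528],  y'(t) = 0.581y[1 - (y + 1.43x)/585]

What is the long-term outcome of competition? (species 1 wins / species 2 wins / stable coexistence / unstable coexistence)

Compare the nullcline intercepts: K1/α12 = 528/0.35 = 1510 > K2 = 585; K2/α21 = 585/1.43 = 409 < K1 = 528.
Since the inequalities point opposite ways, species 1 can invade but species 2 cannot.

species 1 excludes species 2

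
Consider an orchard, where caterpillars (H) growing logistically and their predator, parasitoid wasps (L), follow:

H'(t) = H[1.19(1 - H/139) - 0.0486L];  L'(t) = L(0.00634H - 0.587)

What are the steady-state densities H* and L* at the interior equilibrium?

From dL/dt = 0 with L > 0: 0.00634H* = 0.587, so H* = 92.6.
Substitute into dH/dt = 0: 1.19(1 - 92.6/139) = 0.0486L*.
The bracket is 0.334, giving L* = 0.397/0.0486 = 8.18.

H* ≈ 92.6, L* ≈ 8.18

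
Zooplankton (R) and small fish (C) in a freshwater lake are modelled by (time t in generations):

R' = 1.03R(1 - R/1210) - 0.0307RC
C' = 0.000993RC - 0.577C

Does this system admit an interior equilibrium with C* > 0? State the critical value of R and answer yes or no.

The predator equation gives dC/dt > 0 only when R > 0.577/0.000993 = 581.
Without the predator, R → K = 1210. Since 1210 > 581, the predator can invade and persist.

Threshold R = 581; K > 581, so yes, the predator persists.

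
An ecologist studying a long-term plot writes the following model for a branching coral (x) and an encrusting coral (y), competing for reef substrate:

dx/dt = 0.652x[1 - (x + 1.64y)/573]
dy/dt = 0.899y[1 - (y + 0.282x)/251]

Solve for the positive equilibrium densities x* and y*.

x* ≈ 300, y* ≈ 166

Setting both brackets to zero gives the nullclines x + 1.64y = 573 and 0.282x + y = 251.
Substituting y = 251 - 0.282x into the first: x(1 - 1.64·0.282) = 573 - 1.64·251.
So x* = 161/0.538 = 300, and then y* = 251 - 0.282·300 = 166.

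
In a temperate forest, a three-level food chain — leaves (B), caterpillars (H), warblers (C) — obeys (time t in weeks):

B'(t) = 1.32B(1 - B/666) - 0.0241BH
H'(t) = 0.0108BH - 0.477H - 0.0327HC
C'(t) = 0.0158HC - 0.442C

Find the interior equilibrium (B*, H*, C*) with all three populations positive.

B* ≈ 326, H* ≈ 28, C* ≈ 93

From dC/dt = 0: 0.0158H* = 0.442, so H* = 28.
From dB/dt = 0: 1.32(1 - B*/666) = 0.0241·28, giving B* = 666·(1 - 0.511) = 326.
From dH/dt = 0: 0.0108·326 - 0.477 = 0.0327C*, so C* = 3.04/0.0327 = 93.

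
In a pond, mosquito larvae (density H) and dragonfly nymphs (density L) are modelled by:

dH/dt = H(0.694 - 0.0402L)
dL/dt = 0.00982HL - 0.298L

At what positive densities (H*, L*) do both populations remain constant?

Set dL/dt = 0 with L > 0: 0.00982H - 0.298 = 0, so H* = 0.298/0.00982 = 30.3.
Set dH/dt = 0 with H > 0: 0.694 - 0.0402L = 0, so L* = 0.694/0.0402 = 17.3.

H* ≈ 30.3, L* ≈ 17.3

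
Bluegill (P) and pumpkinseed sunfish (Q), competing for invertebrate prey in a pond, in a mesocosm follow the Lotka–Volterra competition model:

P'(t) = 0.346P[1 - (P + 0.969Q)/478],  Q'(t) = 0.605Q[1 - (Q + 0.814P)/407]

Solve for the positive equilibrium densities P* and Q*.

Setting both brackets to zero gives the nullclines P + 0.969Q = 478 and 0.814P + Q = 407.
Substituting Q = 407 - 0.814P into the first: P(1 - 0.969·0.814) = 478 - 0.969·407.
So P* = 83.6/0.211 = 396, and then Q* = 407 - 0.814·396 = 84.8.

P* ≈ 396, Q* ≈ 84.8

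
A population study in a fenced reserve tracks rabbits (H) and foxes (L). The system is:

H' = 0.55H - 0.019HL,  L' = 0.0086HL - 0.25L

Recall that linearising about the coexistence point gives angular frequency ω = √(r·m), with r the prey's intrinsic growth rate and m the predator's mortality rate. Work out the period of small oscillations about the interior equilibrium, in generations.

T ≈ 16.9 generations

Here r = 0.55 and m = 0.25, so r·m = 0.138.
ω = √0.138 = 0.371 per generation, hence T = 2π/ω ≈ 16.9 generations.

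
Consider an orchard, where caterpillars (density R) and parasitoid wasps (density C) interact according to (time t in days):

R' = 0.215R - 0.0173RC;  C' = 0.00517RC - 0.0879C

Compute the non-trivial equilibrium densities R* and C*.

R* ≈ 17, C* ≈ 12.4

Set dC/dt = 0 with C > 0: 0.00517R - 0.0879 = 0, so R* = 0.0879/0.00517 = 17.
Set dR/dt = 0 with R > 0: 0.215 - 0.0173C = 0, so C* = 0.215/0.0173 = 12.4.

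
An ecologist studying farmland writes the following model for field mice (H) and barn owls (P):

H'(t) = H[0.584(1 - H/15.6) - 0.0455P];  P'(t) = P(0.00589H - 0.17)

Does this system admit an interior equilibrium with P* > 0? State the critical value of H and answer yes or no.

The predator equation gives dP/dt > 0 only when H > 0.17/0.00589 = 28.9.
Without the predator, H → K = 15.6. Since 15.6 < 28.9, the predator cannot invade.

Threshold H = 28.9; K < 28.9, so no, the predator goes extinct.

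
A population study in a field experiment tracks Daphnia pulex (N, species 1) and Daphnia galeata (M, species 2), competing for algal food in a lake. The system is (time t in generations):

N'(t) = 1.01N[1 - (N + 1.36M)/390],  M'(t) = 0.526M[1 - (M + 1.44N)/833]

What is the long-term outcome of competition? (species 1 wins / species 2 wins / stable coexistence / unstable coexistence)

species 2 excludes species 1

Compare the nullcline intercepts: K1/α12 = 390/1.36 = 287 < K2 = 833; K2/α21 = 833/1.44 = 578 > K1 = 390.
Since the inequalities point opposite ways, species 2 can invade but species 1 cannot.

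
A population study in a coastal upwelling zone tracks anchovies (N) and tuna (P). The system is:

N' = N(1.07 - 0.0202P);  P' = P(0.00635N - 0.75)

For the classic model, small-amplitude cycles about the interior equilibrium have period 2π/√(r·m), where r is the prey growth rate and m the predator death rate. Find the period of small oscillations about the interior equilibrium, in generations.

Here r = 1.07 and m = 0.75, so r·m = 0.802.
ω = √0.802 = 0.896 per generation, hence T = 2π/ω ≈ 7.01 generations.

T ≈ 7.01 generations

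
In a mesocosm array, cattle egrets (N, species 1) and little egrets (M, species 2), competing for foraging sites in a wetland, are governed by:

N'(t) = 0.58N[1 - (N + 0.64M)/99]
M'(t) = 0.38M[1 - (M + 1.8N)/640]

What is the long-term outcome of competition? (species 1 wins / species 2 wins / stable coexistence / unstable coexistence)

Compare the nullcline intercepts: K1/α12 = 99/0.64 = 155 < K2 = 640; K2/α21 = 640/1.8 = 356 > K1 = 99.
Since the inequalities point opposite ways, species 2 can invade but species 1 cannot.

species 2 excludes species 1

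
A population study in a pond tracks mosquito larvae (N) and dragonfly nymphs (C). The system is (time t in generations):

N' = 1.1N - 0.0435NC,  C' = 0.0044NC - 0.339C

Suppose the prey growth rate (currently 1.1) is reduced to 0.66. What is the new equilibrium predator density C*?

At the interior fixed point, setting dN/dt = 0 with N > 0 fixes C* = (prey growth rate)/(NC coefficient) — independent of the other coefficients.
With the change, C* = 0.66/0.0435 = 15.2; it falls from 25.3.

C* ≈ 15.2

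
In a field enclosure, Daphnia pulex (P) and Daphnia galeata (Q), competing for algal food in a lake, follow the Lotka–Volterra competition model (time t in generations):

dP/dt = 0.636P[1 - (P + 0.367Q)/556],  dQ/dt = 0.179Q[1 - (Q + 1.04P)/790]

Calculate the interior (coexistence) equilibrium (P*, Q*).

P* ≈ 430, Q* ≈ 342

Setting both brackets to zero gives the nullclines P + 0.367Q = 556 and 1.04P + Q = 790.
Substituting Q = 790 - 1.04P into the first: P(1 - 0.367·1.04) = 556 - 0.367·790.
So P* = 266/0.618 = 430, and then Q* = 790 - 1.04·430 = 342.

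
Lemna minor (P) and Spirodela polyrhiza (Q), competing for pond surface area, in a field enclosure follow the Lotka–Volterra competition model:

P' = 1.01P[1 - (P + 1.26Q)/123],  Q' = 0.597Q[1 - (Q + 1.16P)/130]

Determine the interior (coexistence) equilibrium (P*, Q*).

P* ≈ 88.4, Q* ≈ 27.5

Setting both brackets to zero gives the nullclines P + 1.26Q = 123 and 1.16P + Q = 130.
Substituting Q = 130 - 1.16P into the first: P(1 - 1.26·1.16) = 123 - 1.26·130.
So P* = -40.8/-0.462 = 88.4, and then Q* = 130 - 1.16·88.4 = 27.5.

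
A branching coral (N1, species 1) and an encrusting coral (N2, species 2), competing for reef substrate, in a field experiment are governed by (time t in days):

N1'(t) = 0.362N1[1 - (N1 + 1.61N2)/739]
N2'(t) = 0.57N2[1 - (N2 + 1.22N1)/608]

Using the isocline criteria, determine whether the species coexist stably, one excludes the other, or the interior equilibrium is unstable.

unstable coexistence (outcome depends on initial conditions)

Compare the nullcline intercepts: K1/α12 = 739/1.61 = 459 < K2 = 608; K2/α21 = 608/1.22 = 498 < K1 = 739.
Since both are reversed, neither can invade when rare; the interior point is a saddle.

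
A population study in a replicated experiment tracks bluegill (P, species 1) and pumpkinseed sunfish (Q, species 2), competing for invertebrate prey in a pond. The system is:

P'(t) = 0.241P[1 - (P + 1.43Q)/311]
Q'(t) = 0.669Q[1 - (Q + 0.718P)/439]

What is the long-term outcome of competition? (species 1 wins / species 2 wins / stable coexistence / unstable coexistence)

species 2 excludes species 1

Compare the nullcline intercepts: K1/α12 = 311/1.43 = 217 < K2 = 439; K2/α21 = 439/0.718 = 611 > K1 = 311.
Since the inequalities point opposite ways, species 2 can invade but species 1 cannot.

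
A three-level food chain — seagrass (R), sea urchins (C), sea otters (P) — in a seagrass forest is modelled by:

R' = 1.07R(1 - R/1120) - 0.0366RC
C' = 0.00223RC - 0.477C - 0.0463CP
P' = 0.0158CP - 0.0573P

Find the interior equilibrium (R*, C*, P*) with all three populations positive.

From dP/dt = 0: 0.0158C* = 0.0573, so C* = 3.63.
From dR/dt = 0: 1.07(1 - R*/1120) = 0.0366·3.63, giving R* = 1120·(1 - 0.124) = 981.
From dC/dt = 0: 0.00223·981 - 0.477 = 0.0463P*, so P* = 1.71/0.0463 = 36.9.

R* ≈ 981, C* ≈ 3.63, P* ≈ 36.9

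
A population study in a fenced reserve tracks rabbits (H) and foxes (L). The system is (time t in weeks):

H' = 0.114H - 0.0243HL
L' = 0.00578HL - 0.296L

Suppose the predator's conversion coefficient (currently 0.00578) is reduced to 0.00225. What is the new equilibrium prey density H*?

At the interior fixed point, setting dL/dt = 0 with L > 0 fixes H* = (predator death rate)/(HL coefficient) — independent of the other coefficients.
With the change, H* = 0.296/0.00225 = 132; it rises from 51.2.

H* ≈ 132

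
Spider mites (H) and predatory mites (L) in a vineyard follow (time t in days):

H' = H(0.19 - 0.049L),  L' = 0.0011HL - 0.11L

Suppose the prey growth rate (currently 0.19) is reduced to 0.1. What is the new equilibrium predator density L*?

L* ≈ 2.04

At the interior fixed point, setting dH/dt = 0 with H > 0 fixes L* = (prey growth rate)/(HL coefficient) — independent of the other coefficients.
With the change, L* = 0.1/0.049 = 2.04; it falls from 3.88.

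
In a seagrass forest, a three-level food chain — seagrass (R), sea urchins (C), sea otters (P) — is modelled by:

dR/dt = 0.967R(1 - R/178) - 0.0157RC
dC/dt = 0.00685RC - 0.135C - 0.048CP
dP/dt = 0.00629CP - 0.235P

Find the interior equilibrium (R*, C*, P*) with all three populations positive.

R* ≈ 70, C* ≈ 37.4, P* ≈ 7.18

From dP/dt = 0: 0.00629C* = 0.235, so C* = 37.4.
From dR/dt = 0: 0.967(1 - R*/178) = 0.0157·37.4, giving R* = 178·(1 - 0.607) = 70.
From dC/dt = 0: 0.00685·70 - 0.135 = 0.048P*, so P* = 0.345/0.048 = 7.18.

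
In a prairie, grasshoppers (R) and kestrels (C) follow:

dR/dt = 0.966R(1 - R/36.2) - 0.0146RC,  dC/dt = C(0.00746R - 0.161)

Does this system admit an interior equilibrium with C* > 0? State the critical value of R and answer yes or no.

Threshold R = 21.6; K > 21.6, so yes, the predator persists.

The predator equation gives dC/dt > 0 only when R > 0.161/0.00746 = 21.6.
Without the predator, R → K = 36.2. Since 36.2 > 21.6, the predator can invade and persist.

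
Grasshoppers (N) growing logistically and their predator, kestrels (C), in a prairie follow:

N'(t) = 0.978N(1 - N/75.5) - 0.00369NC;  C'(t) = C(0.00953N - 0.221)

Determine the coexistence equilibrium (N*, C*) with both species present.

From dC/dt = 0 with C > 0: 0.00953N* = 0.221, so N* = 23.2.
Substitute into dN/dt = 0: 0.978(1 - 23.2/75.5) = 0.00369C*.
The bracket is 0.693, giving C* = 0.678/0.00369 = 184.

N* ≈ 23.2, C* ≈ 184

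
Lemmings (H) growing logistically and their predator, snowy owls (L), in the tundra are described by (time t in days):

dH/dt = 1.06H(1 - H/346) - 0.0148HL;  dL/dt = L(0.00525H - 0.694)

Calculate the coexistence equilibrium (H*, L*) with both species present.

H* ≈ 132, L* ≈ 44.3

From dL/dt = 0 with L > 0: 0.00525H* = 0.694, so H* = 132.
Substitute into dH/dt = 0: 1.06(1 - 132/346) = 0.0148L*.
The bracket is 0.618, giving L* = 0.655/0.0148 = 44.3.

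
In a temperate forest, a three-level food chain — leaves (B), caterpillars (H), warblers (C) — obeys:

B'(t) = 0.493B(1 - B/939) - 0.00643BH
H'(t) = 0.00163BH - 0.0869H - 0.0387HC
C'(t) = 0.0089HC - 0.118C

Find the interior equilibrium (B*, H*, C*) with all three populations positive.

B* ≈ 777, H* ≈ 13.3, C* ≈ 30.5

From dC/dt = 0: 0.0089H* = 0.118, so H* = 13.3.
From dB/dt = 0: 0.493(1 - B*/939) = 0.00643·13.3, giving B* = 939·(1 - 0.173) = 777.
From dH/dt = 0: 0.00163·777 - 0.0869 = 0.0387C*, so C* = 1.18/0.0387 = 30.5.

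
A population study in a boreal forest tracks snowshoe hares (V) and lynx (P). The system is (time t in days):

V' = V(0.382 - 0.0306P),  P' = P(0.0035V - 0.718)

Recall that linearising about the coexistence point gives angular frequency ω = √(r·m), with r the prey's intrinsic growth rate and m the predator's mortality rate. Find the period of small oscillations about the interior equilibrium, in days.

Here r = 0.382 and m = 0.718, so r·m = 0.274.
ω = √0.274 = 0.524 per day, hence T = 2π/ω ≈ 12 days.

T ≈ 12 days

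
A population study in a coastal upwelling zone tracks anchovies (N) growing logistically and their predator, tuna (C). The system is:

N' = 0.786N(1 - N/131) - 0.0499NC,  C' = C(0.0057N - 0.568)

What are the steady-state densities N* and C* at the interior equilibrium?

From dC/dt = 0 with C > 0: 0.0057N* = 0.568, so N* = 99.6.
Substitute into dN/dt = 0: 0.786(1 - 99.6/131) = 0.0499C*.
The bracket is 0.239, giving C* = 0.188/0.0499 = 3.77.

N* ≈ 99.6, C* ≈ 3.77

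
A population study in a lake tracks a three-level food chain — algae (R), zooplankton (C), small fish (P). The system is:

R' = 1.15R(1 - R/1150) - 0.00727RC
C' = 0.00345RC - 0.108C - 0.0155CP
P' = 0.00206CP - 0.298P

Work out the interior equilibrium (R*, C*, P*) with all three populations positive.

R* ≈ 98.3, C* ≈ 145, P* ≈ 14.9

From dP/dt = 0: 0.00206C* = 0.298, so C* = 145.
From dR/dt = 0: 1.15(1 - R*/1150) = 0.00727·145, giving R* = 1150·(1 - 0.915) = 98.3.
From dC/dt = 0: 0.00345·98.3 - 0.108 = 0.0155P*, so P* = 0.231/0.0155 = 14.9.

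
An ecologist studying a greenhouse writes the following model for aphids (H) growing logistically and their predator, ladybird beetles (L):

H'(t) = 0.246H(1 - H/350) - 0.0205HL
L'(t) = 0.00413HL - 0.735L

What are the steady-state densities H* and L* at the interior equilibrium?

H* ≈ 178, L* ≈ 5.9

From dL/dt = 0 with L > 0: 0.00413H* = 0.735, so H* = 178.
Substitute into dH/dt = 0: 0.246(1 - 178/350) = 0.0205L*.
The bracket is 0.492, giving L* = 0.121/0.0205 = 5.9.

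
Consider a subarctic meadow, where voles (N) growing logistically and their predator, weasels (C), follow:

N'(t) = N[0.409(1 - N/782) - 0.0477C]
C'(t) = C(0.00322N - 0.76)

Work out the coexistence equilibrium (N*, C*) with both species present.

From dC/dt = 0 with C > 0: 0.00322N* = 0.76, so N* = 236.
Substitute into dN/dt = 0: 0.409(1 - 236/782) = 0.0477C*.
The bracket is 0.698, giving C* = 0.286/0.0477 = 5.99.

N* ≈ 236, C* ≈ 5.99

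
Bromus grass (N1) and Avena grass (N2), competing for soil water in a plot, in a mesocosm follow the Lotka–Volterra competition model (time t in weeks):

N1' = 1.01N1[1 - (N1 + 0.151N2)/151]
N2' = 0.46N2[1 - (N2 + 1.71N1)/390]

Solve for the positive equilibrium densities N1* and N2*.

Setting both brackets to zero gives the nullclines N1 + 0.151N2 = 151 and 1.71N1 + N2 = 390.
Substituting N2 = 390 - 1.71N1 into the first: N1(1 - 0.151·1.71) = 151 - 0.151·390.
So N1* = 92.1/0.742 = 124, and then N2* = 390 - 1.71·124 = 178.

N1* ≈ 124, N2* ≈ 178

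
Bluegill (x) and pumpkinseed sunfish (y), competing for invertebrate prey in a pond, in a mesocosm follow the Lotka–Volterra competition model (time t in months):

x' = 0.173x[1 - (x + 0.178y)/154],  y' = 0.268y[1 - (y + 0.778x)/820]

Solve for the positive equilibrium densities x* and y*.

Setting both brackets to zero gives the nullclines x + 0.178y = 154 and 0.778x + y = 820.
Substituting y = 820 - 0.778x into the first: x(1 - 0.178·0.778) = 154 - 0.178·820.
So x* = 8.04/0.862 = 9.33, and then y* = 820 - 0.778·9.33 = 813.

x* ≈ 9.33, y* ≈ 813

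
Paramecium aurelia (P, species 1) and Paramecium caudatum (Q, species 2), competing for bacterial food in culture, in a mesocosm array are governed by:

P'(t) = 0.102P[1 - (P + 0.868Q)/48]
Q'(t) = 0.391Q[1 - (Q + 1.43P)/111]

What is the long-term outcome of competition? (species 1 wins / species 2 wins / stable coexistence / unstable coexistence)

species 2 excludes species 1

Compare the nullcline intercepts: K1/α12 = 48/0.868 = 55.3 < K2 = 111; K2/α21 = 111/1.43 = 77.6 > K1 = 48.
Since the inequalities point opposite ways, species 2 can invade but species 1 cannot.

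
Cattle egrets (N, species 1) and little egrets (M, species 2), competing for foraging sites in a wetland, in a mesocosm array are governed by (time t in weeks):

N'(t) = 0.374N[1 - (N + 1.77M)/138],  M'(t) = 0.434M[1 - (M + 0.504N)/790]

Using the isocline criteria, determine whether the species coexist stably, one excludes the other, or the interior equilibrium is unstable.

species 2 excludes species 1

Compare the nullcline intercepts: K1/α12 = 138/1.77 = 78 < K2 = 790; K2/α21 = 790/0.504 = 1570 > K1 = 138.
Since the inequalities point opposite ways, species 2 can invade but species 1 cannot.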